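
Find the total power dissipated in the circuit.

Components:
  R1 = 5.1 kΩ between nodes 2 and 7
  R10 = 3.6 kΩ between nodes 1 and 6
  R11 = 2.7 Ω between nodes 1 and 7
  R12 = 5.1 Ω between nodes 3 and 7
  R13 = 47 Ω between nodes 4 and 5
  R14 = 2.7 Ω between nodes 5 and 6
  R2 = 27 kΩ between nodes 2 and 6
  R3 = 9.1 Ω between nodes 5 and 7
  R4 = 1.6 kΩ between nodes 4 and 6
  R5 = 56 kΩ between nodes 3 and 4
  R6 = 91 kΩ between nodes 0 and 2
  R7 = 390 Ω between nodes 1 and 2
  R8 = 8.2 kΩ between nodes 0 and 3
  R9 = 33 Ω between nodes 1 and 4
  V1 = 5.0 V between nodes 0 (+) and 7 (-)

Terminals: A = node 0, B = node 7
Nodal analysis, taking node 7 as the 0 V reference.
Source V1 fixes V_0 = 5 V.
KCL at each unknown node (sum of currents leaving = 0; resistances in Ω):
  Node 1: (V_1 - V_2)/390 + (V_1 - V_4)/33 + (V_1 - V_6)/3600 + (V_1 - 0)/2.7 = 0
  Node 2: (V_2 - 0)/5100 + (V_2 - V_6)/27000 + (V_2 - 5)/91000 + (V_2 - V_1)/390 = 0
  Node 3: (V_3 - V_4)/56000 + (V_3 - 5)/8200 + (V_3 - 0)/5.1 = 0
  Node 4: (V_4 - V_6)/1600 + (V_4 - V_3)/56000 + (V_4 - V_1)/33 + (V_4 - V_5)/47 = 0
  Node 5: (V_5 - 0)/9.1 + (V_5 - V_4)/47 + (V_5 - V_6)/2.7 = 0
  Node 6: (V_6 - V_2)/27000 + (V_6 - V_4)/1600 + (V_6 - V_1)/3600 + (V_6 - V_5)/2.7 = 0
Collecting terms (coefficients in siemens):
  0.4035·V_1 - 0.002564·V_2 - 0.0303·V_4 - 0.0002778·V_6 = 0
  0.002808·V_2 - 0.002564·V_1 - 0.00003704·V_6 = 0.00005495
  0.1962·V_3 - 0.00001786·V_4 = 0.0006098
  0.05222·V_4 - 0.0303·V_1 - 0.00001786·V_3 - 0.02128·V_5 - 0.000625·V_6 = 0
  0.5015·V_5 - 0.02128·V_4 - 0.3704·V_6 = 0
  0.3713·V_6 - 0.0002778·V_1 - 0.00003704·V_2 - 0.000625·V_4 - 0.3704·V_5 = 0
Solving these 6 simultaneous equations (Gaussian elimination) gives:
  V_1 = 0.0001316 V, V_2 = 0.01969 V, V_3 = 0.003108 V, V_4 = 0.00008582 V
  V_5 = 0.00002001 V, V_6 = 0.00002216 V
Power in each resistor, P = (ΔV)²/R:
  P_R1 = (0.01969 - 0)²/5100 = 0.00000007599 W
  P_R2 = (0.01969 - 0.00002216)²/27000 = 0.00000001432 W
  P_R3 = (0.00002001 - 0)²/9.1 = 0.00000000004399 W
  P_R4 = (0.00008582 - 0.00002216)²/1600 = 0.000000000002532 W
  P_R5 = (0.003108 - 0.00008582)²/56000 = 0.0000000001631 W
  P_R6 = (5 - 0.01969)²/91000 = 0.0002726 W
  P_R7 = (0.0001316 - 0.01969)²/390 = 0.0000009805 W
  P_R8 = (5 - 0.003108)²/8200 = 0.003045 W
  P_R9 = (0.0001316 - 0.00008582)²/33 = 0.00000000006339 W
  P_R10 = (0.0001316 - 0.00002216)²/3600 = 0.000000000003324 W
  P_R11 = (0.0001316 - 0)²/2.7 = 0.00000000641 W
  P_R12 = (0.003108 - 0)²/5.1 = 0.000001894 W
  P_R13 = (0.00008582 - 0.00002001)²/47 = 0.00000000009214 W
  P_R14 = (0.00002001 - 0.00002216)²/2.7 = 0.000000000001721 W
P_total = P_R1 + P_R2 + P_R3 + P_R4 + P_R5 + P_R6 + P_R7 + P_R8 + P_R9 + P_R10 + P_R11 + P_R12 + P_R13 + P_R14 = 0.003321 W

Final answer: 0.003321 W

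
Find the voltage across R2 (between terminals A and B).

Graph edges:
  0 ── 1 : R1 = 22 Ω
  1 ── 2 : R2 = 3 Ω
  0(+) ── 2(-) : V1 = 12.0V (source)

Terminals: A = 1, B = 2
R1 and R2 are in series across V1 (node 0 → node 1 → node 2), and the output A–B is taken across R2, so this is a voltage divider.
Series current: I = V1/(R1 + R2) = 12/(22 + 3) = 12/25 = 0.48 A
V_R2 = I × R2 = V1 × R2/(R1 + R2) = 12 × 3/25 = 1.44 V

Final answer: 1.44 V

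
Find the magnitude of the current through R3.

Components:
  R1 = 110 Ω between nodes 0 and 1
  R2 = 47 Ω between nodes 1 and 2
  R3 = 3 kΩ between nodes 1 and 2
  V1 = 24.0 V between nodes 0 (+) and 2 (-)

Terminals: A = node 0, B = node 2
Nodal analysis, taking node 2 as the 0 V reference.
Source V1 fixes V_0 = 24 V.
KCL at each unknown node (sum of currents leaving = 0; resistances in Ω):
  Node 1: (V_1 - 24)/110 + (V_1 - 0)/47 + (V_1 - 0)/3000 = 0
Collecting terms: 0.0307 × V_1 = 0.2182  =>  V_1 = 7.107 V
I_R3 = (V_1 - V_2)/R3 = (7.107 - 0)/3000 = 0.002369 A
|I_R3| = 0.002369 A

Final answer: |I_R3| = 0.002369 A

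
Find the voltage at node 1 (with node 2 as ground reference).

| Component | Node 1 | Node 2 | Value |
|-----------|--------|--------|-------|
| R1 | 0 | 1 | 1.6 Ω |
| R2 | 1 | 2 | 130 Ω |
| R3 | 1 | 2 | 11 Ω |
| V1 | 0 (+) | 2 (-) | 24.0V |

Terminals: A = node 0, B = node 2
Nodal analysis, taking node 2 as the 0 V reference.
Source V1 fixes V_0 = 24 V.
KCL at each unknown node (sum of currents leaving = 0; resistances in Ω):
  Node 1: (V_1 - 24)/1.6 + (V_1 - 0)/130 + (V_1 - 0)/11 = 0
Collecting terms: 0.7236 × V_1 = 15  =>  V_1 = 20.73 V
The requested potential is V_1 = 20.73 V.

Final answer: V_1 = 20.73 V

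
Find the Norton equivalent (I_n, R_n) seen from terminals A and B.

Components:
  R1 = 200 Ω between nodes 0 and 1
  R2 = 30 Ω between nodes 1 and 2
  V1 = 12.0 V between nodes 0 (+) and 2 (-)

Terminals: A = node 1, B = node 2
Find the Thévenin equivalent first; then I_n = V_th/R_th and R_n = R_th.
Step 1 — V_th is the open-circuit voltage V_A - V_B (nothing connected across the terminals).
Nodal analysis, taking node 2 as the 0 V reference.
Source V1 fixes V_0 = 12 V.
KCL at each unknown node (sum of currents leaving = 0; resistances in Ω):
  Node 1: (V_1 - 12)/200 + (V_1 - 0)/30 = 0
Collecting terms: 0.03833 × V_1 = 0.06  =>  V_1 = 1.565 V
V_th = V_1 - V_2 = 1.565 - 0 = 1.565 V
Step 2 — R_th: zero the source — replace V1 by a short circuit (node 2 merges into node 0) — and find the resistance seen between A (node 1) and B (node 0).
Reduce the network between node 1 (A) and node 0 (B) by series/parallel combination:
  Rp1 = R1 ‖ R2 (parallel, both between nodes 0 and 1) = 1/(1/200 + 1/30) = 26.09 Ω
R_th = 26.09 Ω
I_n = V_th/R_th = 1.565/26.09 = 0.06 A, and R_n = R_th = 26.09 Ω

Final answer: I_n = 0.06 A, R_n = 26.09 Ω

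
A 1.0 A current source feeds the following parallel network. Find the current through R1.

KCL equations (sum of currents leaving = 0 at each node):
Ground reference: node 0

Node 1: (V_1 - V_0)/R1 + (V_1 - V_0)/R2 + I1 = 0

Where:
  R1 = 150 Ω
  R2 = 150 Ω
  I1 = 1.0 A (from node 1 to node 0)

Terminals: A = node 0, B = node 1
All resistors sit directly between nodes 0 and 1, so they are in parallel and share one voltage V; the full source current 1 A splits among them.
1/R_par = 1/150 + 1/150 = 0.01333 S  =>  R_par = 75 Ω
V = I × R_par = 1 × 75 = 75 V
I_R1 = V/R1 = 75/150 = 0.5 A

Final answer: 0.5 A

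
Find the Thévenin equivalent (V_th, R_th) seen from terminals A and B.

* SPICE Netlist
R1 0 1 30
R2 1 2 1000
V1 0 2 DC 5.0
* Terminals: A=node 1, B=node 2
Step 1 — V_th is the open-circuit voltage V_A - V_B (nothing connected across the terminals).
Nodal analysis, taking node 2 as the 0 V reference.
Source V1 fixes V_0 = 5 V.
KCL at each unknown node (sum of currents leaving = 0; resistances in Ω):
  Node 1: (V_1 - 5)/30 + (V_1 - 0)/1000 = 0
Collecting terms: 0.03433 × V_1 = 0.1667  =>  V_1 = 4.854 V
V_th = V_1 - V_2 = 4.854 - 0 = 4.854 V
Step 2 — R_th: zero the source — replace V1 by a short circuit (node 2 merges into node 0) — and find the resistance seen between A (node 1) and B (node 0).
Reduce the network between node 1 (A) and node 0 (B) by series/parallel combination:
  Rp1 = R1 ‖ R2 (parallel, both between nodes 0 and 1) = 1/(1/30 + 1/1000) = 29.13 Ω
R_th = 29.13 Ω

Final answer: V_th = 4.854 V, R_th = 29.13 Ω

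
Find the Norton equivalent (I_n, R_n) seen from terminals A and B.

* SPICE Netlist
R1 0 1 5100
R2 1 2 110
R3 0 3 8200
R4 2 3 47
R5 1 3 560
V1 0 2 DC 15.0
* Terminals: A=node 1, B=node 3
Find the Thévenin equivalent first; then I_n = V_th/R_th and R_n = R_th.
Step 1 — V_th is the open-circuit voltage V_A - V_B (nothing connected across the terminals).
Nodal analysis, taking node 2 as the 0 V reference.
Source V1 fixes V_0 = 15 V.
KCL at each unknown node (sum of currents leaving = 0; resistances in Ω):
  Node 1: (V_1 - 15)/5100 + (V_1 - 0)/110 + (V_1 - V_3)/560 = 0
  Node 3: (V_3 - 15)/8200 + (V_3 - 0)/47 + (V_3 - V_1)/560 = 0
Collecting terms (coefficients in siemens):
  0.01107·V_1 - 0.001786·V_3 = 0.002941
  0.02318·V_3 - 0.001786·V_1 = 0.001829
Determinant D = (0.01107)(0.02318) - (-0.001786)(-0.001786) = 0.0002535
V_1 = [(0.002941)(0.02318) - (-0.001786)(0.001829)]/D = 0.2818 V
V_3 = [(0.01107)(0.001829) - (0.002941)(-0.001786)]/D = 0.1006 V
V_th = V_1 - V_3 = 0.2818 - 0.1006 = 0.1812 V
Step 2 — R_th: zero the source — replace V1 by a short circuit (node 2 merges into node 0) — and find the resistance seen between A (node 1) and B (node 3).
Reduce the network between node 1 (A) and node 3 (B) by series/parallel combination:
  Rp1 = R1 ‖ R2 (parallel, both between nodes 0 and 1) = 1/(1/5100 + 1/110) = 107.7 Ω
  Rp2 = R3 ‖ R4 (parallel, both between nodes 0 and 3) = 1/(1/8200 + 1/47) = 46.73 Ω
  Rs1 = Rp1 + Rp2 (series, joined only at node 0) = 107.7 + 46.73 = 154.4 Ω
  Rp3 = R5 ‖ Rs1 (parallel, both between nodes 1 and 3) = 1/(1/560 + 1/154.4) = 121 Ω
R_th = 121 Ω
I_n = V_th/R_th = 0.1812/121 = 0.001497 A, and R_n = R_th = 121 Ω

Final answer: I_n = 0.001497 A, R_n = 121 Ω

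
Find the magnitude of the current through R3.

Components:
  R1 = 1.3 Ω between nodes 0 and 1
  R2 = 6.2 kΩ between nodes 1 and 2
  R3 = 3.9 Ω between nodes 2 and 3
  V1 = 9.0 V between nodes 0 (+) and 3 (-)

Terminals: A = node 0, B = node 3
Nodal analysis, taking node 3 as the 0 V reference.
Source V1 fixes V_0 = 9 V.
KCL at each unknown node (sum of currents leaving = 0; resistances in Ω):
  Node 1: (V_1 - 9)/1.3 + (V_1 - V_2)/6200 = 0
  Node 2: (V_2 - V_1)/6200 + (V_2 - 0)/3.9 = 0
Collecting terms (coefficients in siemens):
  0.7694·V_1 - 0.0001613·V_2 = 6.923
  0.2566·V_2 - 0.0001613·V_1 = 0
Determinant D = (0.7694)(0.2566) - (-0.0001613)(-0.0001613) = 0.1974
V_1 = [(6.923)(0.2566) - (-0.0001613)(0)]/D = 8.998 V
V_2 = [(0.7694)(0) - (6.923)(-0.0001613)]/D = 0.005657 V
I_R3 = (V_2 - V_3)/R3 = (0.005657 - 0)/3.9 = 0.00145 A
|I_R3| = 0.00145 A

Final answer: |I_R3| = 0.00145 A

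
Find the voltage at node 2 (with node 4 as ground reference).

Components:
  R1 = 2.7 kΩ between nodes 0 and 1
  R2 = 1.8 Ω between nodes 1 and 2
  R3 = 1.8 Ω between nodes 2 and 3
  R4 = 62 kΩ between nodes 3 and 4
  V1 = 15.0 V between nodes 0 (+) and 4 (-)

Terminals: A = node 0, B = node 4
Nodal analysis, taking node 4 as the 0 V reference.
Source V1 fixes V_0 = 15 V.
KCL at each unknown node (sum of currents leaving = 0; resistances in Ω):
  Node 1: (V_1 - 15)/2700 + (V_1 - V_2)/1.8 = 0
  Node 2: (V_2 - V_1)/1.8 + (V_2 - V_3)/1.8 = 0
  Node 3: (V_3 - V_2)/1.8 + (V_3 - 0)/62000 = 0
Collecting terms (coefficients in siemens):
  0.5559·V_1 - 0.5556·V_2 = 0.005556
  1.111·V_2 - 0.5556·V_1 - 0.5556·V_3 = 0
  0.5556·V_3 - 0.5556·V_2 = 0
Solving these 3 simultaneous equations (Gaussian elimination) gives:
  V_1 = 14.37 V, V_2 = 14.37 V, V_3 = 14.37 V
The requested potential is V_2 = 14.37 V.

Final answer: V_2 = 14.37 V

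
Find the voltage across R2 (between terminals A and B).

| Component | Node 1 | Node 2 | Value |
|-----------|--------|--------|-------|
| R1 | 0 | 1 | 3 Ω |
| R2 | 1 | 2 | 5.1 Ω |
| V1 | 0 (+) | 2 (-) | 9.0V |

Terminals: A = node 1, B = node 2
R1 and R2 are in series across V1 (node 0 → node 1 → node 2), and the output A–B is taken across R2, so this is a voltage divider.
Series current: I = V1/(R1 + R2) = 9/(3 + 5.1) = 9/8.1 = 1.111 A
V_R2 = I × R2 = V1 × R2/(R1 + R2) = 9 × 5.1/8.1 = 5.667 V

Final answer: 5.667 V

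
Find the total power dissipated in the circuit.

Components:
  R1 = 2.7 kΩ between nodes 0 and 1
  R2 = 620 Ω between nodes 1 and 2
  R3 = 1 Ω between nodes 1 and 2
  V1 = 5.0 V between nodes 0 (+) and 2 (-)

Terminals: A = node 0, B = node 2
Nodal analysis, taking node 2 as the 0 V reference.
Source V1 fixes V_0 = 5 V.
KCL at each unknown node (sum of currents leaving = 0; resistances in Ω):
  Node 1: (V_1 - 5)/2700 + (V_1 - 0)/620 + (V_1 - 0)/1 = 0
Collecting terms: 1.002 × V_1 = 0.001852  =>  V_1 = 0.001848 V
Power in each resistor, P = (ΔV)²/R:
  P_R1 = (5 - 0.001848)²/2700 = 0.009252 W
  P_R2 = (0.001848 - 0)²/620 = 0.000000005509 W
  P_R3 = (0.001848 - 0)²/1 = 0.000003416 W
P_total = P_R1 + P_R2 + P_R3 = 0.009256 W

Final answer: 0.009256 W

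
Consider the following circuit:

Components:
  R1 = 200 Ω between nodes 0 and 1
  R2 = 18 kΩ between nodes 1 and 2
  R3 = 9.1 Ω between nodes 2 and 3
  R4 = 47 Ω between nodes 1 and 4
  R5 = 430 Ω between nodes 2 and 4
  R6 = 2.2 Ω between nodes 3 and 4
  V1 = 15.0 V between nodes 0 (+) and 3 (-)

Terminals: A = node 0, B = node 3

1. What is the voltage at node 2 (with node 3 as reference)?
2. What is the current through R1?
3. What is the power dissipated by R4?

Nodal analysis, taking node 3 as the 0 V reference.
Source V1 fixes V_0 = 15 V.
KCL at each unknown node (sum of currents leaving = 0; resistances in Ω):
  Node 1: (V_1 - 15)/200 + (V_1 - V_2)/18000 + (V_1 - V_4)/47 = 0
  Node 2: (V_2 - V_1)/18000 + (V_2 - 0)/9.1 + (V_2 - V_4)/430 = 0
  Node 4: (V_4 - V_1)/47 + (V_4 - V_2)/430 + (V_4 - 0)/2.2 = 0
Collecting terms (coefficients in siemens):
  0.02633·V_1 - 0.00005556·V_2 - 0.02128·V_4 = 0.075
  0.1123·V_2 - 0.00005556·V_1 - 0.002326·V_4 = 0
  0.4781·V_4 - 0.02128·V_1 - 0.002326·V_2 = 0
Solving these 3 simultaneous equations (Gaussian elimination) gives:
  V_1 = 2.954 V, V_2 = 0.004186 V, V_4 = 0.1315 V
Part 1:
  Read off the nodal solution: V_2 = 0.004186 V
Part 2:
  I_R1 = (V_0 - V_1)/R1 = (15 - 2.954)/200 = 0.06023 A
  Magnitude: I_R1 = 0.06023 A
Part 3:
  I_R4 = (V_1 - V_4)/R4 = (2.954 - 0.1315)/47 = 0.06006 A
  P_R4 = I_R4² × R4 = (0.06006)² × 47 = 0.1696 W

Final answers:
1. V_2 = 0.004186 V
2. I_R1 = 0.06023 A
3. P_R4 = 0.1696 W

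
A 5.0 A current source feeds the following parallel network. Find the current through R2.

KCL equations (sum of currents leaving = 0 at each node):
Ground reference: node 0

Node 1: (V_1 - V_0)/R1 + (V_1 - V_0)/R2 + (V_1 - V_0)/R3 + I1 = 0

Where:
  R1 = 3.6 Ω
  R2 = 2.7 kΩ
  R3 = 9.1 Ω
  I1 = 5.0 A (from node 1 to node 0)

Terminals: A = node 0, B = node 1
All resistors sit directly between nodes 0 and 1, so they are in parallel and share one voltage V; the full source current 5 A splits among them.
1/R_par = 1/3.6 + 1/2700 + 1/9.1 = 0.388 S  =>  R_par = 2.577 Ω
V = I × R_par = 5 × 2.577 = 12.89 V
I_R2 = V/R2 = 12.89/2700 = 0.004772 A

Final answer: 0.004772 A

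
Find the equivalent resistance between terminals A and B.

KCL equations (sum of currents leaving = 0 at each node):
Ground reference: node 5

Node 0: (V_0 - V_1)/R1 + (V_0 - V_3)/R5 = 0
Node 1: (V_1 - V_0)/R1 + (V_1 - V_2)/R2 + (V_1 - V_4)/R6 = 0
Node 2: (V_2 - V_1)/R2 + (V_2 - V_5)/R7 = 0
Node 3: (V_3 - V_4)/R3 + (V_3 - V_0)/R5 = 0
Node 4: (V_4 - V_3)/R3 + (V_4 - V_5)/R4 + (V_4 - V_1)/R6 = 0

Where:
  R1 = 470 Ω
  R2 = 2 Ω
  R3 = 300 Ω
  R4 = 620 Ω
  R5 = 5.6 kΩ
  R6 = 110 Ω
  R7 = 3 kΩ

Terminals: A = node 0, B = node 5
The network is not a plain series/parallel combination. Inject a 1 A test current into terminal A (node 0) and return it from terminal B (node 5); then R_eq = V_A / (1 A).
Nodal analysis, taking node 5 as the 0 V reference.
Current source I_test pushes 1 A into node 0 and draws it out of node 5.
KCL at each unknown node (sum of currents leaving = 0; resistances in Ω):
  Node 0: (V_0 - V_1)/470 + (V_0 - V_3)/5600 - 1 = 0
  Node 1: (V_1 - V_0)/470 + (V_1 - V_2)/2 + (V_1 - V_4)/110 = 0
  Node 2: (V_2 - V_1)/2 + (V_2 - 0)/3000 = 0
  Node 3: (V_3 - V_0)/5600 + (V_3 - V_4)/300 = 0
  Node 4: (V_4 - V_1)/110 + (V_4 - V_3)/300 + (V_4 - 0)/620 = 0
Collecting terms (coefficients in siemens):
  0.002306·V_0 - 0.002128·V_1 - 0.0001786·V_3 = 1
  0.5112·V_1 - 0.002128·V_0 - 0.5·V_2 - 0.009091·V_4 = 0
  0.5003·V_2 - 0.5·V_1 = 0
  0.003512·V_3 - 0.0001786·V_0 - 0.003333·V_4 = 0
  0.01404·V_4 - 0.009091·V_1 - 0.003333·V_3 = 0
Solving these 5 simultaneous equations (Gaussian elimination) gives:
  V_0 = 1009 V, V_1 = 579.6 V, V_2 = 579.2 V, V_3 = 526.2 V
  V_4 = 500.3 V
R_eq = V_0 / 1 A = 1009 Ω = 1.009 kΩ

Final answer: 1.009 kΩ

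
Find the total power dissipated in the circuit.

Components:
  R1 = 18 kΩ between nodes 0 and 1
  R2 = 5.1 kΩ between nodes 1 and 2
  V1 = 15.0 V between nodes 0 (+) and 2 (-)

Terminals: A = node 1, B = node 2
Nodal analysis, taking node 2 as the 0 V reference.
Source V1 fixes V_0 = 15 V.
KCL at each unknown node (sum of currents leaving = 0; resistances in Ω):
  Node 1: (V_1 - 15)/18000 + (V_1 - 0)/5100 = 0
Collecting terms: 0.0002516 × V_1 = 0.0008333  =>  V_1 = 3.312 V
Power in each resistor, P = (ΔV)²/R:
  P_R1 = (15 - 3.312)²/18000 = 0.00759 W
  P_R2 = (3.312 - 0)²/5100 = 0.00215 W
P_total = P_R1 + P_R2 = 0.00974 W

Final answer: 0.00974 W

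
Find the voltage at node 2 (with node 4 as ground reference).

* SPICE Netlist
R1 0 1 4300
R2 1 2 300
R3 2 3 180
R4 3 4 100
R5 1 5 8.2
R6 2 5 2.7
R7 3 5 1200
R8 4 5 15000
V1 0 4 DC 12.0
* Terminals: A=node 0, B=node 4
Nodal analysis, taking node 4 as the 0 V reference.
Source V1 fixes V_0 = 12 V.
KCL at each unknown node (sum of currents leaving = 0; resistances in Ω):
  Node 1: (V_1 - 12)/4300 + (V_1 - V_2)/300 + (V_1 - V_5)/8.2 = 0
  Node 2: (V_2 - V_1)/300 + (V_2 - V_3)/180 + (V_2 - V_5)/2.7 = 0
  Node 3: (V_3 - V_2)/180 + (V_3 - 0)/100 + (V_3 - V_5)/1200 = 0
  Node 5: (V_5 - V_1)/8.2 + (V_5 - V_2)/2.7 + (V_5 - V_3)/1200 + (V_5 - 0)/15000 = 0
Collecting terms (coefficients in siemens):
  0.1255·V_1 - 0.003333·V_2 - 0.122·V_5 = 0.002791
  0.3793·V_2 - 0.003333·V_1 - 0.005556·V_3 - 0.3704·V_5 = 0
  0.01639·V_3 - 0.005556·V_2 - 0.0008333·V_5 = 0
  0.4932·V_5 - 0.122·V_1 - 0.3704·V_2 - 0.0008333·V_3 = 0
Solving these 4 simultaneous equations (Gaussian elimination) gives:
  V_1 = 0.6892 V, V_2 = 0.6626 V, V_3 = 0.2586 V, V_5 = 0.6684 V
The requested potential is V_2 = 0.6626 V.

Final answer: V_2 = 0.6626 V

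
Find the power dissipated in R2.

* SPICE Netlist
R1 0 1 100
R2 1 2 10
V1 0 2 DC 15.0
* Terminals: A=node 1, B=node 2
Nodal analysis, taking node 2 as the 0 V reference.
Source V1 fixes V_0 = 15 V.
KCL at each unknown node (sum of currents leaving = 0; resistances in Ω):
  Node 1: (V_1 - 15)/100 + (V_1 - 0)/10 = 0
Collecting terms: 0.11 × V_1 = 0.15  =>  V_1 = 1.364 V
I_R2 = (V_1 - V_2)/R2 = (1.364 - 0)/10 = 0.1364 A
P_R2 = I_R2² × R2 = (0.1364)² × 10 = 0.186 W

Final answer: 0.186 W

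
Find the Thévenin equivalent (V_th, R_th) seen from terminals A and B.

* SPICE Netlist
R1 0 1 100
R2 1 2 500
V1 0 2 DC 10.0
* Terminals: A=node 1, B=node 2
Step 1 — V_th is the open-circuit voltage V_A - V_B (nothing connected across the terminals).
Nodal analysis, taking node 2 as the 0 V reference.
Source V1 fixes V_0 = 10 V.
KCL at each unknown node (sum of currents leaving = 0; resistances in Ω):
  Node 1: (V_1 - 10)/100 + (V_1 - 0)/500 = 0
Collecting terms: 0.012 × V_1 = 0.1  =>  V_1 = 8.333 V
V_th = V_1 - V_2 = 8.333 - 0 = 8.333 V
Step 2 — R_th: zero the source — replace V1 by a short circuit (node 2 merges into node 0) — and find the resistance seen between A (node 1) and B (node 0).
Reduce the network between node 1 (A) and node 0 (B) by series/parallel combination:
  Rp1 = R1 ‖ R2 (parallel, both between nodes 0 and 1) = 1/(1/100 + 1/500) = 83.33 Ω
R_th = 83.33 Ω

Final answer: V_th = 8.333 V, R_th = 83.33 Ω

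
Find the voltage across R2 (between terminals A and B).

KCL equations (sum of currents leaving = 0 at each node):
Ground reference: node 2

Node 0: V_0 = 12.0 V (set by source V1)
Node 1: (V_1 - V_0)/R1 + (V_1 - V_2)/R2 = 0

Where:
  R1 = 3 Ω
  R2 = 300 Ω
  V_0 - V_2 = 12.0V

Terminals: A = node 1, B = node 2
R1 and R2 are in series across V1 (node 0 → node 1 → node 2), and the output A–B is taken across R2, so this is a voltage divider.
Series current: I = V1/(R1 + R2) = 12/(3 + 300) = 12/303 = 0.0396 A
V_R2 = I × R2 = V1 × R2/(R1 + R2) = 12 × 300/303 = 11.88 V

Final answer: 11.88 V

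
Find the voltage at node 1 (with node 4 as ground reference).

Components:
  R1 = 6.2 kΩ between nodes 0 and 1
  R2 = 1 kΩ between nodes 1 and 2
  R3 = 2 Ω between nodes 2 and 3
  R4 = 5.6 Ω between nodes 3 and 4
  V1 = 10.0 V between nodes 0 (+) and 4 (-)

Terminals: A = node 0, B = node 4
Nodal analysis, taking node 4 as the 0 V reference.
Source V1 fixes V_0 = 10 V.
KCL at each unknown node (sum of currents leaving = 0; resistances in Ω):
  Node 1: (V_1 - 10)/6200 + (V_1 - V_2)/1000 = 0
  Node 2: (V_2 - V_1)/1000 + (V_2 - V_3)/2 = 0
  Node 3: (V_3 - V_2)/2 + (V_3 - 0)/5.6 = 0
Collecting terms (coefficients in siemens):
  0.001161·V_1 - 0.001·V_2 = 0.001613
  0.501·V_2 - 0.001·V_1 - 0.5·V_3 = 0
  0.6786·V_3 - 0.5·V_2 = 0
Solving these 3 simultaneous equations (Gaussian elimination) gives:
  V_1 = 1.398 V, V_2 = 0.01054 V, V_3 = 0.00777 V
The requested potential is V_1 = 1.398 V.

Final answer: V_1 = 1.398 V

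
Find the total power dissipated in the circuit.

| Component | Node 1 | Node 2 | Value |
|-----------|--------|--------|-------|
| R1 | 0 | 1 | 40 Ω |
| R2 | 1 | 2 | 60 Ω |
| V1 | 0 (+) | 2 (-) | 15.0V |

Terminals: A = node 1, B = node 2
Nodal analysis, taking node 2 as the 0 V reference.
Source V1 fixes V_0 = 15 V.
KCL at each unknown node (sum of currents leaving = 0; resistances in Ω):
  Node 1: (V_1 - 15)/40 + (V_1 - 0)/60 = 0
Collecting terms: 0.04167 × V_1 = 0.375  =>  V_1 = 9 V
Power in each resistor, P = (ΔV)²/R:
  P_R1 = (15 - 9)²/40 = 0.9 W
  P_R2 = (9 - 0)²/60 = 1.35 W
P_total = P_R1 + P_R2 = 2.25 W

Final answer: 2.25 W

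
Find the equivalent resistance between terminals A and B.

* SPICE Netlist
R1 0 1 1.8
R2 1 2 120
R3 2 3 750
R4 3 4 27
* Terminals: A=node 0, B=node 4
Reduce the network between node 0 (A) and node 4 (B) by series/parallel combination:
  Rs1 = R1 + R2 (series, joined only at node 1) = 1.8 + 120 = 121.8 Ω
  Rs2 = R3 + Rs1 (series, joined only at node 2) = 750 + 121.8 = 871.8 Ω
  Rs3 = R4 + Rs2 (series, joined only at node 3) = 27 + 871.8 = 898.8 Ω
R_eq = 898.8 Ω

Final answer: 898.8 Ω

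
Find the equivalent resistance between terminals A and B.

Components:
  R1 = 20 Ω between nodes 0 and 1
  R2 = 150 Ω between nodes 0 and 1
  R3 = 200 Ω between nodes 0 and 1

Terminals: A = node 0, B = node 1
Reduce the network between node 0 (A) and node 1 (B) by series/parallel combination:
  Rp1 = R1 ‖ R2 ‖ R3 (parallel, all between nodes 0 and 1) = 1/(1/20 + 1/150 + 1/200) = 16.22 Ω
R_eq = 16.22 Ω

Final answer: 16.22 Ω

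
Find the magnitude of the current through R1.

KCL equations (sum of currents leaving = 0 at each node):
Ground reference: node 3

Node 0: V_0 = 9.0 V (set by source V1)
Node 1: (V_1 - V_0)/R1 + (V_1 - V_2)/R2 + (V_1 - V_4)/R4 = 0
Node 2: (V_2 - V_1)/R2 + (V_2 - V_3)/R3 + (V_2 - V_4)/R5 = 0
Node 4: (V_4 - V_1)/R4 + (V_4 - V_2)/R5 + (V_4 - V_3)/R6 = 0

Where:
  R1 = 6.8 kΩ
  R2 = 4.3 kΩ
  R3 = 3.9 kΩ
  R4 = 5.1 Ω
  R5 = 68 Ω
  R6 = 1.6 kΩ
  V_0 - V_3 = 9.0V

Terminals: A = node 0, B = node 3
Nodal analysis, taking node 3 as the 0 V reference.
Source V1 fixes V_0 = 9 V.
KCL at each unknown node (sum of currents leaving = 0; resistances in Ω):
  Node 1: (V_1 - 9)/6800 + (V_1 - V_2)/4300 + (V_1 - V_4)/5.1 = 0
  Node 2: (V_2 - V_1)/4300 + (V_2 - 0)/3900 + (V_2 - V_4)/68 = 0
  Node 4: (V_4 - V_1)/5.1 + (V_4 - V_2)/68 + (V_4 - 0)/1600 = 0
Collecting terms (coefficients in siemens):
  0.1965·V_1 - 0.0002326·V_2 - 0.1961·V_4 = 0.001324
  0.01519·V_2 - 0.0002326·V_1 - 0.01471·V_4 = 0
  0.2114·V_4 - 0.1961·V_1 - 0.01471·V_2 = 0
Solving these 3 simultaneous equations (Gaussian elimination) gives:
  V_1 = 1.297 V, V_2 = 1.27 V, V_4 = 1.291 V
I_R1 = (V_0 - V_1)/R1 = (9 - 1.297)/6800 = 0.001133 A
|I_R1| = 0.001133 A

Final answer: |I_R1| = 0.001133 A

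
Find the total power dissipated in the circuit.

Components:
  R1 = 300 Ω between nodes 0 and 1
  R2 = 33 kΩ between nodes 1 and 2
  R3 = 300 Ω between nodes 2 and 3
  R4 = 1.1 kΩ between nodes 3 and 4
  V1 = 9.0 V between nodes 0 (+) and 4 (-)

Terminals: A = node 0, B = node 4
Nodal analysis, taking node 4 as the 0 V reference.
Source V1 fixes V_0 = 9 V.
KCL at each unknown node (sum of currents leaving = 0; resistances in Ω):
  Node 1: (V_1 - 9)/300 + (V_1 - V_2)/33000 = 0
  Node 2: (V_2 - V_1)/33000 + (V_2 - V_3)/300 = 0
  Node 3: (V_3 - V_2)/300 + (V_3 - 0)/1100 = 0
Collecting terms (coefficients in siemens):
  0.003364·V_1 - 0.0000303·V_2 = 0.03
  0.003364·V_2 - 0.0000303·V_1 - 0.003333·V_3 = 0
  0.004242·V_3 - 0.003333·V_2 = 0
Solving these 3 simultaneous equations (Gaussian elimination) gives:
  V_1 = 8.922 V, V_2 = 0.3631 V, V_3 = 0.2853 V
Power in each resistor, P = (ΔV)²/R:
  P_R1 = (9 - 8.922)²/300 = 0.00002018 W
  P_R2 = (8.922 - 0.3631)²/33000 = 0.00222 W
  P_R3 = (0.3631 - 0.2853)²/300 = 0.00002018 W
  P_R4 = (0.2853 - 0)²/1100 = 0.000074 W
P_total = P_R1 + P_R2 + P_R3 + P_R4 = 0.002334 W

Final answer: 0.002334 W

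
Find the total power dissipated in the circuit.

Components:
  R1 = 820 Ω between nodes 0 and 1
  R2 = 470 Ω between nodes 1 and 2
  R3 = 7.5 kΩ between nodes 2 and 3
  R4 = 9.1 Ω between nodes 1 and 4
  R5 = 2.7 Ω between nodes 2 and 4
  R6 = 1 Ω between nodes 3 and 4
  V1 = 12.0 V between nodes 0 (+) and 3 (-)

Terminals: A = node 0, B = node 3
Nodal analysis, taking node 3 as the 0 V reference.
Source V1 fixes V_0 = 12 V.
KCL at each unknown node (sum of currents leaving = 0; resistances in Ω):
  Node 1: (V_1 - 12)/820 + (V_1 - V_2)/470 + (V_1 - V_4)/9.1 = 0
  Node 2: (V_2 - V_1)/470 + (V_2 - 0)/7500 + (V_2 - V_4)/2.7 = 0
  Node 4: (V_4 - V_1)/9.1 + (V_4 - V_2)/2.7 + (V_4 - 0)/1 = 0
Collecting terms (coefficients in siemens):
  0.1132·V_1 - 0.002128·V_2 - 0.1099·V_4 = 0.01463
  0.3726·V_2 - 0.002128·V_1 - 0.3704·V_4 = 0
  1.48·V_4 - 0.1099·V_1 - 0.3704·V_2 = 0
Solving these 3 simultaneous equations (Gaussian elimination) gives:
  V_1 = 0.1435 V, V_2 = 0.01519 V, V_4 = 0.01446 V
Power in each resistor, P = (ΔV)²/R:
  P_R1 = (12 - 0.1435)²/820 = 0.1714 W
  P_R2 = (0.1435 - 0.01519)²/470 = 0.00003506 W
  P_R3 = (0.01519 - 0)²/7500 = 0.00000003076 W
  P_R4 = (0.1435 - 0.01446)²/9.1 = 0.001831 W
  P_R5 = (0.01519 - 0.01446)²/2.7 = 0.0000001984 W
  P_R6 = (0 - 0.01446)²/1 = 0.000209 W
P_total = P_R1 + P_R2 + P_R3 + P_R4 + P_R5 + P_R6 = 0.1735 W

Final answer: 0.1735 W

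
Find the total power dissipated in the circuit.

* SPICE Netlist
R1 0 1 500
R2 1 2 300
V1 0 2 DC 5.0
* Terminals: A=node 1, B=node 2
Nodal analysis, taking node 2 as the 0 V reference.
Source V1 fixes V_0 = 5 V.
KCL at each unknown node (sum of currents leaving = 0; resistances in Ω):
  Node 1: (V_1 - 5)/500 + (V_1 - 0)/300 = 0
Collecting terms: 0.005333 × V_1 = 0.01  =>  V_1 = 1.875 V
Power in each resistor, P = (ΔV)²/R:
  P_R1 = (5 - 1.875)²/500 = 0.01953 W
  P_R2 = (1.875 - 0)²/300 = 0.01172 W
P_total = P_R1 + P_R2 = 0.03125 W

Final answer: 0.03125 W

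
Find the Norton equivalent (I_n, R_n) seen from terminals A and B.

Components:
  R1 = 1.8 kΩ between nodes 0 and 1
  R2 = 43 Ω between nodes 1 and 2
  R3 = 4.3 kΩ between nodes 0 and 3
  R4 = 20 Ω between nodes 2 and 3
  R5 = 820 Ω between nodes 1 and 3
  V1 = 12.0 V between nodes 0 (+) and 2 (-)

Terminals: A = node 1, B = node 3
Find the Thévenin equivalent first; then I_n = V_th/R_th and R_n = R_th.
Step 1 — V_th is the open-circuit voltage V_A - V_B (nothing connected across the terminals).
Nodal analysis, taking node 2 as the 0 V reference.
Source V1 fixes V_0 = 12 V.
KCL at each unknown node (sum of currents leaving = 0; resistances in Ω):
  Node 1: (V_1 - 12)/1800 + (V_1 - 0)/43 + (V_1 - V_3)/820 = 0
  Node 3: (V_3 - 12)/4300 + (V_3 - 0)/20 + (V_3 - V_1)/820 = 0
Collecting terms (coefficients in siemens):
  0.02503·V_1 - 0.00122·V_3 = 0.006667
  0.05145·V_3 - 0.00122·V_1 = 0.002791
Determinant D = (0.02503)(0.05145) - (-0.00122)(-0.00122) = 0.001286
V_1 = [(0.006667)(0.05145) - (-0.00122)(0.002791)]/D = 0.2693 V
V_3 = [(0.02503)(0.002791) - (0.006667)(-0.00122)]/D = 0.06062 V
V_th = V_1 - V_3 = 0.2693 - 0.06062 = 0.2087 V
Step 2 — R_th: zero the source — replace V1 by a short circuit (node 2 merges into node 0) — and find the resistance seen between A (node 1) and B (node 3).
Reduce the network between node 1 (A) and node 3 (B) by series/parallel combination:
  Rp1 = R1 ‖ R2 (parallel, both between nodes 0 and 1) = 1/(1/1800 + 1/43) = 42 Ω
  Rp2 = R3 ‖ R4 (parallel, both between nodes 0 and 3) = 1/(1/4300 + 1/20) = 19.91 Ω
  Rs1 = Rp1 + Rp2 (series, joined only at node 0) = 42 + 19.91 = 61.9 Ω
  Rp3 = R5 ‖ Rs1 (parallel, both between nodes 1 and 3) = 1/(1/820 + 1/61.9) = 57.56 Ω
R_th = 57.56 Ω
I_n = V_th/R_th = 0.2087/57.56 = 0.003625 A, and R_n = R_th = 57.56 Ω

Final answer: I_n = 0.003625 A, R_n = 57.56 Ω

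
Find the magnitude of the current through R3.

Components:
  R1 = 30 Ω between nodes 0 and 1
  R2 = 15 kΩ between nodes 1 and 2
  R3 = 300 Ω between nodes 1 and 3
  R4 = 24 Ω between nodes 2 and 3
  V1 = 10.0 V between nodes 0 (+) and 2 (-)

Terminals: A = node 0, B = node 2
Nodal analysis, taking node 2 as the 0 V reference.
Source V1 fixes V_0 = 10 V.
KCL at each unknown node (sum of currents leaving = 0; resistances in Ω):
  Node 1: (V_1 - 10)/30 + (V_1 - 0)/15000 + (V_1 - V_3)/300 = 0
  Node 3: (V_3 - V_1)/300 + (V_3 - 0)/24 = 0
Collecting terms (coefficients in siemens):
  0.03673·V_1 - 0.003333·V_3 = 0.3333
  0.045·V_3 - 0.003333·V_1 = 0
Determinant D = (0.03673)(0.045) - (-0.003333)(-0.003333) = 0.001642
V_1 = [(0.3333)(0.045) - (-0.003333)(0)]/D = 9.136 V
V_3 = [(0.03673)(0) - (0.3333)(-0.003333)]/D = 0.6767 V
I_R3 = (V_1 - V_3)/R3 = (9.136 - 0.6767)/300 = 0.0282 A
|I_R3| = 0.0282 A

Final answer: |I_R3| = 0.0282 A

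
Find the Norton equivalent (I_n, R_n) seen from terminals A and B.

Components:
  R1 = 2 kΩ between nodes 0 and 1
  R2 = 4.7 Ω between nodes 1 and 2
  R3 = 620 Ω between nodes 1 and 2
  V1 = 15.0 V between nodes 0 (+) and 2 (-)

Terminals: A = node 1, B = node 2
Find the Thévenin equivalent first; then I_n = V_th/R_th and R_n = R_th.
Step 1 — V_th is the open-circuit voltage V_A - V_B (nothing connected across the terminals).
Nodal analysis, taking node 2 as the 0 V reference.
Source V1 fixes V_0 = 15 V.
KCL at each unknown node (sum of currents leaving = 0; resistances in Ω):
  Node 1: (V_1 - 15)/2000 + (V_1 - 0)/4.7 + (V_1 - 0)/620 = 0
Collecting terms: 0.2149 × V_1 = 0.0075  =>  V_1 = 0.0349 V
V_th = V_1 - V_2 = 0.0349 - 0 = 0.0349 V
Step 2 — R_th: zero the source — replace V1 by a short circuit (node 2 merges into node 0) — and find the resistance seen between A (node 1) and B (node 0).
Reduce the network between node 1 (A) and node 0 (B) by series/parallel combination:
  Rp1 = R1 ‖ R2 ‖ R3 (parallel, all between nodes 0 and 1) = 1/(1/2000 + 1/4.7 + 1/620) = 4.654 Ω
R_th = 4.654 Ω
I_n = V_th/R_th = 0.0349/4.654 = 0.0075 A, and R_n = R_th = 4.654 Ω

Final answer: I_n = 0.0075 A, R_n = 4.654 Ω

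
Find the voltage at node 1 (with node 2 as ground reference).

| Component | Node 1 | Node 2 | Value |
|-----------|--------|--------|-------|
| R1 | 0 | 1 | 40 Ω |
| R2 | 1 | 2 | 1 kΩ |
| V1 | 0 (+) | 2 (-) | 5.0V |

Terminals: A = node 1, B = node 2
Nodal analysis, taking node 2 as the 0 V reference.
Source V1 fixes V_0 = 5 V.
KCL at each unknown node (sum of currents leaving = 0; resistances in Ω):
  Node 1: (V_1 - 5)/40 + (V_1 - 0)/1000 = 0
Collecting terms: 0.026 × V_1 = 0.125  =>  V_1 = 4.808 V
The requested potential is V_1 = 4.808 V.

Final answer: V_1 = 4.808 V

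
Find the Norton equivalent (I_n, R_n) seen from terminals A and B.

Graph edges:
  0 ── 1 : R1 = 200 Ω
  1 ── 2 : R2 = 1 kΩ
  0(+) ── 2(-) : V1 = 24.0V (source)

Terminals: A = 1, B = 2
Find the Thévenin equivalent first; then I_n = V_th/R_th and R_n = R_th.
Step 1 — V_th is the open-circuit voltage V_A - V_B (nothing connected across the terminals).
Nodal analysis, taking node 2 as the 0 V reference.
Source V1 fixes V_0 = 24 V.
KCL at each unknown node (sum of currents leaving = 0; resistances in Ω):
  Node 1: (V_1 - 24)/200 + (V_1 - 0)/1000 = 0
Collecting terms: 0.006 × V_1 = 0.12  =>  V_1 = 20 V
V_th = V_1 - V_2 = 20 - 0 = 20 V
Step 2 — R_th: zero the source — replace V1 by a short circuit (node 2 merges into node 0) — and find the resistance seen between A (node 1) and B (node 0).
Reduce the network between node 1 (A) and node 0 (B) by series/parallel combination:
  Rp1 = R1 ‖ R2 (parallel, both between nodes 0 and 1) = 1/(1/200 + 1/1000) = 166.7 Ω
R_th = 166.7 Ω
I_n = V_th/R_th = 20/166.7 = 0.12 A, and R_n = R_th = 166.7 Ω

Final answer: I_n = 0.12 A, R_n = 166.7 Ω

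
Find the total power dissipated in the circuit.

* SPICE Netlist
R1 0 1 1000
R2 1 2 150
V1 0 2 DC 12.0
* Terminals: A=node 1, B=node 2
Nodal analysis, taking node 2 as the 0 V reference.
Source V1 fixes V_0 = 12 V.
KCL at each unknown node (sum of currents leaving = 0; resistances in Ω):
  Node 1: (V_1 - 12)/1000 + (V_1 - 0)/150 = 0
Collecting terms: 0.007667 × V_1 = 0.012  =>  V_1 = 1.565 V
Power in each resistor, P = (ΔV)²/R:
  P_R1 = (12 - 1.565)²/1000 = 0.1089 W
  P_R2 = (1.565 - 0)²/150 = 0.01633 W
P_total = P_R1 + P_R2 = 0.1252 W

Final answer: 0.1252 W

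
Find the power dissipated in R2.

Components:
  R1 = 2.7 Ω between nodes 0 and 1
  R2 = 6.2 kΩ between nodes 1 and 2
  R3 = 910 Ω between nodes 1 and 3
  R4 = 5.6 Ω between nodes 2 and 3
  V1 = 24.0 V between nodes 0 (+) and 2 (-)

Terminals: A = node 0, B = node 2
Nodal analysis, taking node 2 as the 0 V reference.
Source V1 fixes V_0 = 24 V.
KCL at each unknown node (sum of currents leaving = 0; resistances in Ω):
  Node 1: (V_1 - 24)/2.7 + (V_1 - 0)/6200 + (V_1 - V_3)/910 = 0
  Node 3: (V_3 - V_1)/910 + (V_3 - 0)/5.6 = 0
Collecting terms (coefficients in siemens):
  0.3716·V_1 - 0.001099·V_3 = 8.889
  0.1797·V_3 - 0.001099·V_1 = 0
Determinant D = (0.3716)(0.1797) - (-0.001099)(-0.001099) = 0.06677
V_1 = [(8.889)(0.1797) - (-0.001099)(0)]/D = 23.92 V
V_3 = [(0.3716)(0) - (8.889)(-0.001099)]/D = 0.1463 V
I_R2 = (V_1 - V_2)/R2 = (23.92 - 0)/6200 = 0.003858 A
P_R2 = I_R2² × R2 = (0.003858)² × 6200 = 0.09228 W

Final answer: 0.09228 W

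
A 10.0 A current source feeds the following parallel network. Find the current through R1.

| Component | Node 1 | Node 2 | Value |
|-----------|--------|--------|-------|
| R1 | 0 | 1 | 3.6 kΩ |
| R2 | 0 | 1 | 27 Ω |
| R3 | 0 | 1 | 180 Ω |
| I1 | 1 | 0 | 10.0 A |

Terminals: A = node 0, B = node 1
All resistors sit directly between nodes 0 and 1, so they are in parallel and share one voltage V; the full source current 10 A splits among them.
1/R_par = 1/3600 + 1/27 + 1/180 = 0.04287 S  =>  R_par = 23.33 Ω
V = I × R_par = 10 × 23.33 = 233.3 V
I_R1 = V/R1 = 233.3/3600 = 0.06479 A

Final answer: 0.06479 A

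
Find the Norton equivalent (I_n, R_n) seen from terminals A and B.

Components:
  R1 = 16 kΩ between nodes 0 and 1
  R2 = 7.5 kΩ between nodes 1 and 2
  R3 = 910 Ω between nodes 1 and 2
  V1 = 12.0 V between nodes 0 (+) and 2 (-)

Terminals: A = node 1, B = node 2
Find the Thévenin equivalent first; then I_n = V_th/R_th and R_n = R_th.
Step 1 — V_th is the open-circuit voltage V_A - V_B (nothing connected across the terminals).
Nodal analysis, taking node 2 as the 0 V reference.
Source V1 fixes V_0 = 12 V.
KCL at each unknown node (sum of currents leaving = 0; resistances in Ω):
  Node 1: (V_1 - 12)/16000 + (V_1 - 0)/7500 + (V_1 - 0)/910 = 0
Collecting terms: 0.001295 × V_1 = 0.00075  =>  V_1 = 0.5793 V
V_th = V_1 - V_2 = 0.5793 - 0 = 0.5793 V
Step 2 — R_th: zero the source — replace V1 by a short circuit (node 2 merges into node 0) — and find the resistance seen between A (node 1) and B (node 0).
Reduce the network between node 1 (A) and node 0 (B) by series/parallel combination:
  Rp1 = R1 ‖ R2 ‖ R3 (parallel, all between nodes 0 and 1) = 1/(1/16000 + 1/7500 + 1/910) = 772.4 Ω
R_th = 772.4 Ω
I_n = V_th/R_th = 0.5793/772.4 = 0.00075 A, and R_n = R_th = 772.4 Ω

Final answer: I_n = 0.00075 A, R_n = 772.4 Ω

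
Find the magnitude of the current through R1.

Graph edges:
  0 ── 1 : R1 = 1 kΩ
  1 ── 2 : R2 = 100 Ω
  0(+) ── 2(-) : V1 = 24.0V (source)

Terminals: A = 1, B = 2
Nodal analysis, taking node 2 as the 0 V reference.
Source V1 fixes V_0 = 24 V.
KCL at each unknown node (sum of currents leaving = 0; resistances in Ω):
  Node 1: (V_1 - 24)/1000 + (V_1 - 0)/100 = 0
Collecting terms: 0.011 × V_1 = 0.024  =>  V_1 = 2.182 V
I_R1 = (V_0 - V_1)/R1 = (24 - 2.182)/1000 = 0.02182 A
|I_R1| = 0.02182 A

Final answer: |I_R1| = 0.02182 A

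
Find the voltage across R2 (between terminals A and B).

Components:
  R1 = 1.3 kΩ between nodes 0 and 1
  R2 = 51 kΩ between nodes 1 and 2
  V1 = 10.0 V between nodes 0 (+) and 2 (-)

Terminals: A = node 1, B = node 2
R1 and R2 are in series across V1 (node 0 → node 1 → node 2), and the output A–B is taken across R2, so this is a voltage divider.
Series current: I = V1/(R1 + R2) = 10/(1300 + 51000) = 10/52300 = 0.0001912 A
V_R2 = I × R2 = V1 × R2/(R1 + R2) = 10 × 51000/52300 = 9.751 V

Final answer: 9.751 V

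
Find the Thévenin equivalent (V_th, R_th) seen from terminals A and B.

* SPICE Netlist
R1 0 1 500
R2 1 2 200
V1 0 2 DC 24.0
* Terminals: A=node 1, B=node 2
Step 1 — V_th is the open-circuit voltage V_A - V_B (nothing connected across the terminals).
Nodal analysis, taking node 2 as the 0 V reference.
Source V1 fixes V_0 = 24 V.
KCL at each unknown node (sum of currents leaving = 0; resistances in Ω):
  Node 1: (V_1 - 24)/500 + (V_1 - 0)/200 = 0
Collecting terms: 0.007 × V_1 = 0.048  =>  V_1 = 6.857 V
V_th = V_1 - V_2 = 6.857 - 0 = 6.857 V
Step 2 — R_th: zero the source — replace V1 by a short circuit (node 2 merges into node 0) — and find the resistance seen between A (node 1) and B (node 0).
Reduce the network between node 1 (A) and node 0 (B) by series/parallel combination:
  Rp1 = R1 ‖ R2 (parallel, both between nodes 0 and 1) = 1/(1/500 + 1/200) = 142.9 Ω
R_th = 142.9 Ω

Final answer: V_th = 6.857 V, R_th = 142.9 Ω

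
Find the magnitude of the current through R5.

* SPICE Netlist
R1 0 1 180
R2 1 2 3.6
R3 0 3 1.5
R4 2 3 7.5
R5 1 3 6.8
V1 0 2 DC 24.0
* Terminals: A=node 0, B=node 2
Nodal analysis, taking node 2 as the 0 V reference.
Source V1 fixes V_0 = 24 V.
KCL at each unknown node (sum of currents leaving = 0; resistances in Ω):
  Node 1: (V_1 - 24)/180 + (V_1 - 0)/3.6 + (V_1 - V_3)/6.8 = 0
  Node 3: (V_3 - 24)/1.5 + (V_3 - 0)/7.5 + (V_3 - V_1)/6.8 = 0
Collecting terms (coefficients in siemens):
  0.4304·V_1 - 0.1471·V_3 = 0.1333
  0.9471·V_3 - 0.1471·V_1 = 16
Determinant D = (0.4304)(0.9471) - (-0.1471)(-0.1471) = 0.386
V_1 = [(0.1333)(0.9471) - (-0.1471)(16)]/D = 6.423 V
V_3 = [(0.4304)(16) - (0.1333)(-0.1471)]/D = 17.89 V
I_R5 = (V_1 - V_3)/R5 = (6.423 - 17.89)/6.8 = -1.687 A
|I_R5| = 1.687 A

Final answer: |I_R5| = 1.687 A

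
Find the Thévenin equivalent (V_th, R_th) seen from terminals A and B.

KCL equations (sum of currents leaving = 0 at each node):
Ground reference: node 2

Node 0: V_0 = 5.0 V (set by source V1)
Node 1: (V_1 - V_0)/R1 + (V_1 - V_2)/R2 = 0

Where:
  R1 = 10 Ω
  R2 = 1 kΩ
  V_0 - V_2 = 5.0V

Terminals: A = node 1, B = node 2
Step 1 — V_th is the open-circuit voltage V_A - V_B (nothing connected across the terminals).
Nodal analysis, taking node 2 as the 0 V reference.
Source V1 fixes V_0 = 5 V.
KCL at each unknown node (sum of currents leaving = 0; resistances in Ω):
  Node 1: (V_1 - 5)/10 + (V_1 - 0)/1000 = 0
Collecting terms: 0.101 × V_1 = 0.5  =>  V_1 = 4.95 V
V_th = V_1 - V_2 = 4.95 - 0 = 4.95 V
Step 2 — R_th: zero the source — replace V1 by a short circuit (node 2 merges into node 0) — and find the resistance seen between A (node 1) and B (node 0).
Reduce the network between node 1 (A) and node 0 (B) by series/parallel combination:
  Rp1 = R1 ‖ R2 (parallel, both between nodes 0 and 1) = 1/(1/10 + 1/1000) = 9.901 Ω
R_th = 9.901 Ω

Final answer: V_th = 4.95 V, R_th = 9.901 Ω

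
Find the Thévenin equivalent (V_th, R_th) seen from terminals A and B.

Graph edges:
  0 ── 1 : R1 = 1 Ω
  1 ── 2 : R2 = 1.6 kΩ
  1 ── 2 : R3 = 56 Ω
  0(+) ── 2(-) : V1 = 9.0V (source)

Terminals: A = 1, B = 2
Step 1 — V_th is the open-circuit voltage V_A - V_B (nothing connected across the terminals).
Nodal analysis, taking node 2 as the 0 V reference.
Source V1 fixes V_0 = 9 V.
KCL at each unknown node (sum of currents leaving = 0; resistances in Ω):
  Node 1: (V_1 - 9)/1 + (V_1 - 0)/1600 + (V_1 - 0)/56 = 0
Collecting terms: 1.018 × V_1 = 9  =>  V_1 = 8.837 V
V_th = V_1 - V_2 = 8.837 - 0 = 8.837 V
Step 2 — R_th: zero the source — replace V1 by a short circuit (node 2 merges into node 0) — and find the resistance seen between A (node 1) and B (node 0).
Reduce the network between node 1 (A) and node 0 (B) by series/parallel combination:
  Rp1 = R1 ‖ R2 ‖ R3 (parallel, all between nodes 0 and 1) = 1/(1/1 + 1/1600 + 1/56) = 0.9819 Ω
R_th = 0.9819 Ω

Final answer: V_th = 8.837 V, R_th = 0.9819 Ω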